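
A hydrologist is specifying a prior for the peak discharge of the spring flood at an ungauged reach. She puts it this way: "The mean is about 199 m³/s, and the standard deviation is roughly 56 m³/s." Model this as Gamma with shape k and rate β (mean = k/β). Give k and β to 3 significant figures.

For Gamma(k, rate β): mean = k/β, variance = k/β², so CV = 1/√k.
CV = SD/mean = 56/199 = 0.2814, hence k = 1/CV² = 12.6.
Then β = k/mean = 12.6/199 = 0.0635.

k ≈ 12.6, β ≈ 0.0635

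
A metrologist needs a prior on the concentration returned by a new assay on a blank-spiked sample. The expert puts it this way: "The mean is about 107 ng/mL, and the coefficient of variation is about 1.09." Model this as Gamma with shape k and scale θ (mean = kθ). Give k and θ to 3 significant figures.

k ≈ 0.842, θ ≈ 127

For Gamma(k, scale θ): mean = kθ, variance = kθ², so CV = 1/√k.
CV = 1.09, hence k = 1/CV² = 0.842.
Then θ = mean/k = 107/0.842 = 127.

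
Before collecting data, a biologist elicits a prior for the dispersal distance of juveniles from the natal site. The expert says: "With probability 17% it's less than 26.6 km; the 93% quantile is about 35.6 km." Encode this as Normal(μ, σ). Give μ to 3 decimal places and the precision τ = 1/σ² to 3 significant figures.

The p-quantile of Normal(μ,σ) is μ + z_p·σ, with z_{0.17} = -0.9542 and z_{0.93} = 1.476.
Eliminate σ: μ = (z₂·x₁ − z₁·x₂)/(z₂ − z₁) = (1.476·26.6 − (-0.9542)·35.6)/2.43 = 30.134.
Then σ = (x₂ − x₁)/(z₂ − z₁) = (35.6 − 26.6)/2.43 = 3.704.
Precision τ = 1/σ² = 1/3.704² = 0.0729.

μ = 30.134, τ = 0.0729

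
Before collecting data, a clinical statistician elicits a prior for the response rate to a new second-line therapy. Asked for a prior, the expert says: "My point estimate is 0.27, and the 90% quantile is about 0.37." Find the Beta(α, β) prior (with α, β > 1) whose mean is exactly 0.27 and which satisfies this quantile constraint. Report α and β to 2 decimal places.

α ≈ 9.12, β ≈ 24.65

With mean 0.27 fixed, write α = 0.27s, β = 0.73s where s = α+β.
Need P(θ < 0.37) = 0.9 under Beta(0.27s, 0.73s). Normal approximation: (q−m)/√(m(1−m)/s) ≈ z_{0.9} = 1.28, so s ≈ 0.27·0.73·(1.28)²/(0.37−0.27)² = 32.4.
At s = 32.4: P(θ<0.37) ≈ 0.896. Adjusting to match 0.9 gives s ≈ 33.77.
So α = 0.27·33.77 ≈ 9.12, β = 0.73·33.77 ≈ 24.65.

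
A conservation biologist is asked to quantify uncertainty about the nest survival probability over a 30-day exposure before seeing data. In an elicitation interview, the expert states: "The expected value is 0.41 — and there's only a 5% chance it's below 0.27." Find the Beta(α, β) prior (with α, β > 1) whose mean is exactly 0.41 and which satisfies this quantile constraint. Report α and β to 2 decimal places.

With mean 0.41 fixed, write α = 0.41s, β = 0.59s where s = α+β.
Need P(θ < 0.27) = 0.05 under Beta(0.41s, 0.59s). Normal approximation: (q−m)/√(m(1−m)/s) ≈ z_{0.05} = -1.64, so s ≈ 0.41·0.59·(-1.64)²/(0.27−0.41)² = 33.4.
At s = 33.4: P(θ<0.27) ≈ 0.043. Adjusting to match 0.05 gives s ≈ 30.93.
So α = 0.41·30.93 ≈ 12.68, β = 0.59·30.93 ≈ 18.25.

α ≈ 12.68, β ≈ 18.25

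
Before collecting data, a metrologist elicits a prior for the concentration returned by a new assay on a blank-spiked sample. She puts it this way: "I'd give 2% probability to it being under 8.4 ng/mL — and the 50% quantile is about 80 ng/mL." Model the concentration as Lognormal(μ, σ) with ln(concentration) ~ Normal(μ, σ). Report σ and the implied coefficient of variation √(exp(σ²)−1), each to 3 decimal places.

σ ≈ 1.097, CV ≈ 1.528

If T ~ Lognormal(μ,σ) then ln T ~ Normal(μ,σ), so the p-quantile of ln T is μ + z_p·σ.
ln(8.4) = 2.128 and ln(80) = 4.382; z_{0.02} = -2.054, z_{0.5} = 0.
σ = (4.382 − 2.128)/(0 − (-2.054)) = 1.097.
μ = 2.128 − (-2.054)·1.097 = 4.382.
CV = √(exp(σ²)−1) = √(exp(1.2043)−1) = 1.528.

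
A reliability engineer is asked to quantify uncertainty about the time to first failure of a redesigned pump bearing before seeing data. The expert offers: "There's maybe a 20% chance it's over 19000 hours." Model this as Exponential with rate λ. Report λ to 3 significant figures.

λ ≈ 8.47e-05

P(T > 19000.0) = e^(−λ·19000.0) = 0.2, so λ = −ln(0.2)/19000.0 = 8.47e-05.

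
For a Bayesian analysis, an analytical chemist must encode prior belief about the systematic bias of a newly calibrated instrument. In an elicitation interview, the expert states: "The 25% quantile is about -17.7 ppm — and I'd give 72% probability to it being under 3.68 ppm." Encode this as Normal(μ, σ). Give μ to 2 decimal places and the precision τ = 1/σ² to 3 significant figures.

μ = -6.23, τ = 0.00346

For Normal(μ,σ), the p-quantile is μ + z_p·σ. Here z_{0.25} = -0.6745, z_{0.72} = 0.5828.
So -17.7 = μ − 0.6745σ and 3.68 = μ + 0.5828σ.
Subtracting: σ = (3.68 − -17.7)/(0.5828 − (-0.6745)) = 17.00.
Then μ = -17.7 − (-0.6745)·17.00 = -6.23.
Precision τ = 1/σ² = 1/17² = 0.00346.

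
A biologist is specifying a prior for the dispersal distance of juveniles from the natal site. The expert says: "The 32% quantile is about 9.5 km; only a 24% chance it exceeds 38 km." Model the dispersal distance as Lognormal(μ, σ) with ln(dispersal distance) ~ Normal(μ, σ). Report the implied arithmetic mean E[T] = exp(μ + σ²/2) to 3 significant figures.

E[T] ≈ 33.1 km

If T ~ Lognormal(μ,σ) then ln T ~ Normal(μ,σ), so the p-quantile of ln T is μ + z_p·σ.
ln(9.5) = 2.251 and ln(38) = 3.638; z_{0.32} = -0.4677, z_{0.76} = 0.7063.
σ = (3.638 − 2.251)/(0.7063 − (-0.4677)) = 1.181.
μ = 2.251 − (-0.4677)·1.181 = 2.804.
E[T] = exp(μ + σ²/2) = exp(2.804 + 0.6972) = 33.1 km.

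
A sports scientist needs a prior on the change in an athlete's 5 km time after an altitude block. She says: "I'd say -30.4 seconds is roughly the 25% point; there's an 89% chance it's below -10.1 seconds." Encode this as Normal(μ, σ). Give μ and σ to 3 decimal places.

For Normal(μ,σ), the p-quantile is μ + z_p·σ. Here z_{0.25} = -0.6745, z_{0.89} = 1.227.
So -30.4 = μ − 0.6745σ and -10.1 = μ + 1.227σ.
Subtracting: σ = (-10.1 − -30.4)/(1.227 − (-0.6745)) = 10.678.
Then μ = -30.4 − (-0.6745)·10.678 = -23.197.

μ = -23.197, σ = 10.678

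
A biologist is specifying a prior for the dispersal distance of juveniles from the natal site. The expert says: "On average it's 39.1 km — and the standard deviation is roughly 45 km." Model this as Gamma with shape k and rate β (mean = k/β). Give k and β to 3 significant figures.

k ≈ 0.755, β ≈ 0.0193

For Gamma(k, rate β): mean = k/β, variance = k/β², so CV = 1/√k.
CV = SD/mean = 45/39.1 = 1.151, hence k = 1/CV² = 0.755.
Then β = k/mean = 0.755/39.1 = 0.0193.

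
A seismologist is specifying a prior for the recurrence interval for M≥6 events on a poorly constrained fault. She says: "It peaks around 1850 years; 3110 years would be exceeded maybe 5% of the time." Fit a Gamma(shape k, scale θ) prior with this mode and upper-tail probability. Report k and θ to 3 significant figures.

Gamma(k,θ) with k>1 has mode (k−1)θ, so θ = 1850/(k−1).
Need P(X < 3110) = 0.95 with θ tied to k this way. Start at k = 2, θ = 1850: P(X<3110) ≈ 0.501.
Too low — raise k to concentrate. Iterating converges to k ≈ 11.4.
Then θ = 1850/(11.4−1) ≈ 179.

k ≈ 11.4, θ ≈ 179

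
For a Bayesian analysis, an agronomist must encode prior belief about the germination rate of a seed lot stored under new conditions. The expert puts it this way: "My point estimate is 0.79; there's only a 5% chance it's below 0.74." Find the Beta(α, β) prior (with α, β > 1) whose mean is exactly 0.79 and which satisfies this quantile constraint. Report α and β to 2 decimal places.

α ≈ 151.11, β ≈ 40.17

With mean 0.79 fixed, write α = 0.79s, β = 0.21s where s = α+β.
Need P(θ < 0.74) = 0.05 under Beta(0.79s, 0.21s). Normal approximation: (q−m)/√(m(1−m)/s) ≈ z_{0.05} = -1.64, so s ≈ 0.79·0.21·(-1.64)²/(0.74−0.79)² = 179.5.
At s = 179.5: P(θ<0.74) ≈ 0.055. Adjusting to match 0.05 gives s ≈ 191.28.
So α = 0.79·191.28 ≈ 151.11, β = 0.21·191.28 ≈ 40.17.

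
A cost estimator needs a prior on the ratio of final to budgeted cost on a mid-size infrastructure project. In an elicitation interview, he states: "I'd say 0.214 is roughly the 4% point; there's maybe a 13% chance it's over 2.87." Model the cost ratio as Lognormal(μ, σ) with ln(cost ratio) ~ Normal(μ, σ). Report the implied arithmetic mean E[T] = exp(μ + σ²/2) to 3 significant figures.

E[T] ≈ 1.56

If T ~ Lognormal(μ,σ) then ln T ~ Normal(μ,σ), so the p-quantile of ln T is μ + z_p·σ.
ln(0.214) = -1.542 and ln(2.87) = 1.054; z_{0.04} = -1.751, z_{0.87} = 1.126.
σ = (1.054 − -1.542)/(1.126 − (-1.751)) = 0.902.
μ = -1.542 − (-1.751)·0.902 = 0.038.
E[T] = exp(μ + σ²/2) = exp(0.038 + 0.4071) = 1.56.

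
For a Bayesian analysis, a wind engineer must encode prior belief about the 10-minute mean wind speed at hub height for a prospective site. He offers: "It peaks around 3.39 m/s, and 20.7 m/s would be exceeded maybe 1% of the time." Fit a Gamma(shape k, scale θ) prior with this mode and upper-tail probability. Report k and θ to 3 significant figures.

Gamma(k,θ) with k>1 has mode (k−1)θ, so θ = 3.39/(k−1).
Need P(X < 20.7) = 0.99 with θ tied to k this way. Start at k = 2, θ = 3.39: P(X<20.7) ≈ 0.984.
Too low — raise k to concentrate. Iterating converges to k ≈ 2.12.
Then θ = 3.39/(2.12−1) ≈ 3.01.

k ≈ 2.12, θ ≈ 3.01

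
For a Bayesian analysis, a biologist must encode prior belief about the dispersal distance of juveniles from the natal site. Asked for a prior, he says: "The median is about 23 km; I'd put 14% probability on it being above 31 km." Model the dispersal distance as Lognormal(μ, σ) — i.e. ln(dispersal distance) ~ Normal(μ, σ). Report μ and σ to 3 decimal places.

If T ~ Lognormal(μ,σ) then ln T ~ Normal(μ,σ), so the p-quantile of ln T is μ + z_p·σ.
ln(23) = 3.135 and ln(31) = 3.434; z_{0.5} = 0, z_{0.86} = 1.08.
σ = (3.434 − 3.135)/(1.08 − (0)) = 0.276.
μ = 3.135 − (0)·0.276 = 3.135.

μ ≈ 3.135, σ ≈ 0.276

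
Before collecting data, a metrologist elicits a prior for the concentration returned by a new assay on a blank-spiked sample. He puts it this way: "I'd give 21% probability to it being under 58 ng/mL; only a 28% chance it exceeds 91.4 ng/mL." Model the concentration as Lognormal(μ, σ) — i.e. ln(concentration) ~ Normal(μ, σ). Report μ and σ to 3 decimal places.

If T ~ Lognormal(μ,σ) then ln T ~ Normal(μ,σ), so the p-quantile of ln T is μ + z_p·σ.
ln(58) = 4.06 and ln(91.4) = 4.515; z_{0.21} = -0.8064, z_{0.72} = 0.5828.
σ = (4.515 − 4.06)/(0.5828 − (-0.8064)) = 0.327.
μ = 4.06 − (-0.8064)·0.327 = 4.324.

μ ≈ 4.324, σ ≈ 0.327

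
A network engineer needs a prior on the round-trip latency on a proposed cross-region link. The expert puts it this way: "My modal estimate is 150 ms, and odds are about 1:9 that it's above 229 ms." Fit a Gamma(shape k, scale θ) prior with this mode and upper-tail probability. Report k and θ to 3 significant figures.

Gamma(k,θ) with k>1 has mode (k−1)θ, so θ = 150/(k−1).
Need P(X < 229) = 0.9 with θ tied to k this way. Start at k = 2, θ = 150: P(X<229) ≈ 0.451.
Too low — raise k to concentrate. Iterating converges to k ≈ 11.4.
Then θ = 150/(11.4−1) ≈ 14.4.

k ≈ 11.4, θ ≈ 14.4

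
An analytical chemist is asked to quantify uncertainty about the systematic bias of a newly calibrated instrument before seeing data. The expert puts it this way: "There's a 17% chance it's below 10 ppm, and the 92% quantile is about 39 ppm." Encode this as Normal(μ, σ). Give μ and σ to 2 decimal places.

For Normal(μ,σ), the p-quantile is μ + z_p·σ. Here z_{0.17} = -0.9542, z_{0.92} = 1.405.
So 10 = μ − 0.9542σ and 39 = μ + 1.405σ.
Subtracting: σ = (39 − 10)/(1.405 − (-0.9542)) = 12.29.
Then μ = 10 − (-0.9542)·12.29 = 21.73.

μ = 21.73, σ = 12.29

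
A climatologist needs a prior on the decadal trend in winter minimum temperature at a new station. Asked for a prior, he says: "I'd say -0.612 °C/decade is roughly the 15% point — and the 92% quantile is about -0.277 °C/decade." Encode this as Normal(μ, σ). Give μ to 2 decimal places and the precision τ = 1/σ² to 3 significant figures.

For Normal(μ,σ), the p-quantile is μ + z_p·σ. Here z_{0.15} = -1.036, z_{0.92} = 1.405.
So -0.612 = μ − 1.036σ and -0.277 = μ + 1.405σ.
Subtracting: σ = (-0.277 − -0.612)/(1.405 − (-1.036)) = 0.14.
Then μ = -0.612 − (-1.036)·0.14 = -0.47.
Precision τ = 1/σ² = 1/0.1372² = 53.1.

μ = -0.47, τ = 53.1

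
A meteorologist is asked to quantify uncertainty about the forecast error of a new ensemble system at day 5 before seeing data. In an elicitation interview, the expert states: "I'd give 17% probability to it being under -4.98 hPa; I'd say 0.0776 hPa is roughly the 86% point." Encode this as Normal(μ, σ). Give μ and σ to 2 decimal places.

For Normal(μ,σ), the p-quantile is μ + z_p·σ. Here z_{0.17} = -0.9542, z_{0.86} = 1.08.
So -4.98 = μ − 0.9542σ and 0.0776 = μ + 1.08σ.
Subtracting: σ = (0.0776 − -4.98)/(1.08 − (-0.9542)) = 2.49.
Then μ = -4.98 − (-0.9542)·2.49 = -2.61.

μ = -2.61, σ = 2.49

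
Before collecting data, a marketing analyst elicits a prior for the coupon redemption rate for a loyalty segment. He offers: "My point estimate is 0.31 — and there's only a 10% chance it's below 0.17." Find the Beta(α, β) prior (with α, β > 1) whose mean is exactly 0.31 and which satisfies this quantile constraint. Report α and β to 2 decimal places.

α ≈ 4.97, β ≈ 11.06

With mean 0.31 fixed, write α = 0.31s, β = 0.69s where s = α+β.
Need P(θ < 0.17) = 0.1 under Beta(0.31s, 0.69s). Normal approximation: (q−m)/√(m(1−m)/s) ≈ z_{0.1} = -1.28, so s ≈ 0.31·0.69·(-1.28)²/(0.17−0.31)² = 17.9.
At s = 17.9: P(θ<0.17) ≈ 0.086. Adjusting to match 0.1 gives s ≈ 16.03.
So α = 0.31·16.03 ≈ 4.97, β = 0.69·16.03 ≈ 11.06.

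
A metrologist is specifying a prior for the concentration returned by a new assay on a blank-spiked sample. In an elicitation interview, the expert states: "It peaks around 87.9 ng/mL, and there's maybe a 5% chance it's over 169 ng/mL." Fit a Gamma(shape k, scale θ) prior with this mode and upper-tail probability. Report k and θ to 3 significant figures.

Gamma(k,θ) with k>1 has mode (k−1)θ, so θ = 87.9/(k−1).
Need P(X < 169) = 0.95 with θ tied to k this way. Start at k = 2, θ = 87.9: P(X<169) ≈ 0.573.
Too low — raise k to concentrate. Iterating converges to k ≈ 7.5.
Then θ = 87.9/(7.5−1) ≈ 13.5.

k ≈ 7.5, θ ≈ 13.5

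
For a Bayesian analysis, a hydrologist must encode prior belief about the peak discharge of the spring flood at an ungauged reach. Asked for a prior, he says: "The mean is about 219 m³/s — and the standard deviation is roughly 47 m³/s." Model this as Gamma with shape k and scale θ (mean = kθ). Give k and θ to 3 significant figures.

For Gamma(k, scale θ): mean = kθ, variance = kθ², so CV = 1/√k.
CV = SD/mean = 47/219 = 0.2146, hence k = 1/CV² = 21.7.
Then θ = mean/k = 219/21.7 = 10.1.

k ≈ 21.7, θ ≈ 10.1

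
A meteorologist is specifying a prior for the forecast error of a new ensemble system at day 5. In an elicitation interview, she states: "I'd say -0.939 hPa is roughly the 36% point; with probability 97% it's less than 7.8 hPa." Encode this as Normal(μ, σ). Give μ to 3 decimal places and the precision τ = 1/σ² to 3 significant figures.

For Normal(μ,σ), the p-quantile is μ + z_p·σ. Here z_{0.36} = -0.3585, z_{0.97} = 1.881.
So -0.939 = μ − 0.3585σ and 7.8 = μ + 1.881σ.
Subtracting: σ = (7.8 − -0.939)/(1.881 − (-0.3585)) = 3.903.
Then μ = -0.939 − (-0.3585)·3.903 = 0.460.
Precision τ = 1/σ² = 1/3.903² = 0.0657.

μ = 0.460, τ = 0.0657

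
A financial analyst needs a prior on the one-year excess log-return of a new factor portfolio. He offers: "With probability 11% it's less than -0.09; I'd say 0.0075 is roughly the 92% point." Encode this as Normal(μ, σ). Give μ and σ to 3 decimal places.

The p-quantile of Normal(μ,σ) is μ + z_p·σ, with z_{0.11} = -1.227 and z_{0.92} = 1.405.
Eliminate σ: μ = (z₂·x₁ − z₁·x₂)/(z₂ − z₁) = (1.405·-0.09 − (-1.227)·0.0075)/2.632 = -0.045.
Then σ = (x₂ − x₁)/(z₂ − z₁) = (0.0075 − -0.09)/2.632 = 0.037.

μ = -0.045, σ = 0.037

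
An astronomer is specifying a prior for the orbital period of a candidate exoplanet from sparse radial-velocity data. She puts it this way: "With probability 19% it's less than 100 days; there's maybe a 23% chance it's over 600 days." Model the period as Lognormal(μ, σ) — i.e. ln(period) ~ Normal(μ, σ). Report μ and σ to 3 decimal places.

μ ≈ 5.578, σ ≈ 1.108

If T ~ Lognormal(μ,σ) then ln T ~ Normal(μ,σ), so the p-quantile of ln T is μ + z_p·σ.
ln(100) = 4.605 and ln(600) = 6.397; z_{0.19} = -0.8779, z_{0.77} = 0.7388.
σ = (6.397 − 4.605)/(0.7388 − (-0.8779)) = 1.108.
μ = 4.605 − (-0.8779)·1.108 = 5.578.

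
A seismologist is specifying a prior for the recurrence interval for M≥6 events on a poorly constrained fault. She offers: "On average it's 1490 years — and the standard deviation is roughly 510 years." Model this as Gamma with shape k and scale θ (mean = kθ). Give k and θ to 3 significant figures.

For Gamma(k, scale θ): mean = kθ, variance = kθ², so CV = 1/√k.
CV = SD/mean = 510/1490 = 0.3423, hence k = 1/CV² = 8.54.
Then θ = mean/k = 1490/8.54 = 175.

k ≈ 8.54, θ ≈ 175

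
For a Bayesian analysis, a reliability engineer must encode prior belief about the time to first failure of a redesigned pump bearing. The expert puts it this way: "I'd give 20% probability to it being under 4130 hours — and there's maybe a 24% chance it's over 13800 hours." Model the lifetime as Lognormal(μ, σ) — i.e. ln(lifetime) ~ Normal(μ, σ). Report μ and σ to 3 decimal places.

If T ~ Lognormal(μ,σ) then ln T ~ Normal(μ,σ), so the p-quantile of ln T is μ + z_p·σ.
ln(4130) = 8.326 and ln(13800) = 9.532; z_{0.2} = -0.8416, z_{0.76} = 0.7063.
σ = (9.532 − 8.326)/(0.7063 − (-0.8416)) = 0.779.
μ = 8.326 − (-0.8416)·0.779 = 8.982.

μ ≈ 8.982, σ ≈ 0.779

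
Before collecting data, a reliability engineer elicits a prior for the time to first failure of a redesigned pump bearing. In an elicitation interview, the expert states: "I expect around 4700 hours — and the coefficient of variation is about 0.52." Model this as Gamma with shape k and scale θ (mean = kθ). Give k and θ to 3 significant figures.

k ≈ 3.7, θ ≈ 1270

For Gamma(k, scale θ): mean = kθ, variance = kθ², so CV = 1/√k.
CV = 0.52, hence k = 1/CV² = 3.7.
Then θ = mean/k = 4700/3.7 = 1270.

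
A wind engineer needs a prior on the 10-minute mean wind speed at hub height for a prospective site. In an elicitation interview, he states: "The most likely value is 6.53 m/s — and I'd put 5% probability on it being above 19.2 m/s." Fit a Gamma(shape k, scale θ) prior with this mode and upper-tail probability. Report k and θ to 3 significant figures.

k ≈ 3.29, θ ≈ 2.86

Gamma(k,θ) with k>1 has mode (k−1)θ, so θ = 6.53/(k−1).
Need P(X < 19.2) = 0.95 with θ tied to k this way. Start at k = 2, θ = 6.53: P(X<19.2) ≈ 0.792.
Too low — raise k to concentrate. Iterating converges to k ≈ 3.29.
Then θ = 6.53/(3.29−1) ≈ 2.86.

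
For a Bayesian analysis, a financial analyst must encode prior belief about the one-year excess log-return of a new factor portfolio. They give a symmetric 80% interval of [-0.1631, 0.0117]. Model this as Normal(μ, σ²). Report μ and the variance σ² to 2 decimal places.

A symmetric 80% interval runs μ ± z·σ with z = 1.282.
Half-width = 0.0874, so σ = 0.0874/1.282 = 0.068 and σ² = 0.00.
μ is the interval midpoint, -0.08.

μ = -0.08, σ² = 0.00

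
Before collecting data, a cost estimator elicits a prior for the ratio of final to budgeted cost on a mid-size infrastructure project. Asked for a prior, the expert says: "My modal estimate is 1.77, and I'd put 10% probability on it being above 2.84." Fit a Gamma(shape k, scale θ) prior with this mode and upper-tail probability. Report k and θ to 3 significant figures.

Gamma(k,θ) with k>1 has mode (k−1)θ, so θ = 1.77/(k−1).
Need P(X < 2.84) = 0.9 with θ tied to k this way. Start at k = 2, θ = 1.77: P(X<2.84) ≈ 0.477.
Too low — raise k to concentrate. Iterating converges to k ≈ 9.41.
Then θ = 1.77/(9.41−1) ≈ 0.211.

k ≈ 9.41, θ ≈ 0.211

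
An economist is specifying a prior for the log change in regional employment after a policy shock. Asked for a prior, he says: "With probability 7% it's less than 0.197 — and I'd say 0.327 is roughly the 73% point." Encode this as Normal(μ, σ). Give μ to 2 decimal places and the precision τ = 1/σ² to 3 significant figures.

For Normal(μ,σ), the p-quantile is μ + z_p·σ. Here z_{0.07} = -1.476, z_{0.73} = 0.6128.
So 0.197 = μ − 1.476σ and 0.327 = μ + 0.6128σ.
Subtracting: σ = (0.327 − 0.197)/(0.6128 − (-1.476)) = 0.06.
Then μ = 0.197 − (-1.476)·0.06 = 0.29.
Precision τ = 1/σ² = 1/0.06224² = 258.

μ = 0.29, τ = 258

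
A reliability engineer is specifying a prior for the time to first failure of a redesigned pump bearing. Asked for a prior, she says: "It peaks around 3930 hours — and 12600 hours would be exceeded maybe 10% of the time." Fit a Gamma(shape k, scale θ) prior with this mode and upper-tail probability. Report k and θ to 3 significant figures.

Gamma(k,θ) with k>1 has mode (k−1)θ, so θ = 3930/(k−1).
Need P(X < 12600) = 0.9 with θ tied to k this way. Start at k = 2, θ = 3930: P(X<12600) ≈ 0.830.
Too low — raise k to concentrate. Iterating converges to k ≈ 2.39.
Then θ = 3930/(2.39−1) ≈ 2820.

k ≈ 2.39, θ ≈ 2820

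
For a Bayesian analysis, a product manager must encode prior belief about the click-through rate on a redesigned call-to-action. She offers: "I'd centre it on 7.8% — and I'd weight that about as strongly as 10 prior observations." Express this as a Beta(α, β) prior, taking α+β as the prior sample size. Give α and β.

α = 0.78, β = 9.22

Under the effective-sample-size interpretation, Beta(α, β) has prior mean α/(α+β) and prior sample size α+β.
So α+β = 10 and α/(α+β) = 0.078, giving α = 0.078·10 = 0.78 and β = 10 − 0.78 = 9.22.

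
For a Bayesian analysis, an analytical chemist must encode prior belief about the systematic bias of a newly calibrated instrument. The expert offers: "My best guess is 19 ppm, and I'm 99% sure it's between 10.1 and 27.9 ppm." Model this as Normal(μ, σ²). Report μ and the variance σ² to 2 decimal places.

μ = 19.00, σ² = 11.94

A symmetric 99% interval runs μ ± z·σ with z = 2.576.
Half-width = 8.9, so σ = 8.9/2.576 = 3.455 and σ² = 11.94.
μ is the stated best guess, 19.00.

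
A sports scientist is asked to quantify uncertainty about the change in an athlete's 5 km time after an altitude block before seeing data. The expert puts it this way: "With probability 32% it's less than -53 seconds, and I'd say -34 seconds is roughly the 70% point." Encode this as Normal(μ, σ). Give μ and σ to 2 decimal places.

For Normal(μ,σ), the p-quantile is μ + z_p·σ. Here z_{0.32} = -0.4677, z_{0.7} = 0.5244.
So -53 = μ − 0.4677σ and -34 = μ + 0.5244σ.
Subtracting: σ = (-34 − -53)/(0.5244 − (-0.4677)) = 19.15.
Then μ = -53 − (-0.4677)·19.15 = -44.04.

μ = -44.04, σ = 19.15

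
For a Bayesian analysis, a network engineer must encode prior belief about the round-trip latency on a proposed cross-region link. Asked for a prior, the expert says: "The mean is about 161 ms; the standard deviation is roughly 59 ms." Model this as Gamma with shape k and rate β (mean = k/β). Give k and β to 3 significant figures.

For Gamma(k, rate β): mean = k/β, variance = k/β², so CV = 1/√k.
CV = SD/mean = 59/161 = 0.3665, hence k = 1/CV² = 7.45.
Then β = k/mean = 7.45/161 = 0.0463.

k ≈ 7.45, β ≈ 0.0463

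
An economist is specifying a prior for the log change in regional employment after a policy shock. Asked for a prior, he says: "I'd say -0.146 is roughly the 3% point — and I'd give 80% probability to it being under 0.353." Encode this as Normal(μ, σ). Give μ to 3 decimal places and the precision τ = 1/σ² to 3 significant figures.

μ = 0.199, τ = 29.8

The p-quantile of Normal(μ,σ) is μ + z_p·σ, with z_{0.03} = -1.881 and z_{0.8} = 0.8416.
Eliminate σ: μ = (z₂·x₁ − z₁·x₂)/(z₂ − z₁) = (0.8416·-0.146 − (-1.881)·0.353)/2.722 = 0.199.
Then σ = (x₂ − x₁)/(z₂ − z₁) = (0.353 − -0.146)/2.722 = 0.183.
Precision τ = 1/σ² = 1/0.1833² = 29.8.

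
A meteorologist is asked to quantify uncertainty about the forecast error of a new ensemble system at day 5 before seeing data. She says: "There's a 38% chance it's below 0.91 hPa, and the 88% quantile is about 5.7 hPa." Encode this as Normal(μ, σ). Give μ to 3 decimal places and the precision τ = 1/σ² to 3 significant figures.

μ = 1.898, τ = 0.0955

For Normal(μ,σ), the p-quantile is μ + z_p·σ. Here z_{0.38} = -0.3055, z_{0.88} = 1.175.
So 0.91 = μ − 0.3055σ and 5.7 = μ + 1.175σ.
Subtracting: σ = (5.7 − 0.91)/(1.175 − (-0.3055)) = 3.235.
Then μ = 0.91 − (-0.3055)·3.235 = 1.898.
Precision τ = 1/σ² = 1/3.235² = 0.0955.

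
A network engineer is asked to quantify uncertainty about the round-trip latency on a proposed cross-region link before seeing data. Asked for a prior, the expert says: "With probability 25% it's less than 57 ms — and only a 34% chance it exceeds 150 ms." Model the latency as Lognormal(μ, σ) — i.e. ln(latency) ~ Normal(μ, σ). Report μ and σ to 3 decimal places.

μ ≈ 4.643, σ ≈ 0.890

If T ~ Lognormal(μ,σ) then ln T ~ Normal(μ,σ), so the p-quantile of ln T is μ + z_p·σ.
ln(57) = 4.043 and ln(150) = 5.011; z_{0.25} = -0.6745, z_{0.66} = 0.4125.
σ = (5.011 − 4.043)/(0.4125 − (-0.6745)) = 0.890.
μ = 4.043 − (-0.6745)·0.890 = 4.643.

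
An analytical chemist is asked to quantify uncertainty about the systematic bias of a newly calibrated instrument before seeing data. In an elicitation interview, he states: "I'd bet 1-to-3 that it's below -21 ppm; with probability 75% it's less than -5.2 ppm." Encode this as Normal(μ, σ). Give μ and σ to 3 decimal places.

For Normal(μ,σ), the p-quantile is μ + z_p·σ. Here z_{0.25} = -0.6745, z_{0.75} = 0.6745.
So -21 = μ − 0.6745σ and -5.2 = μ + 0.6745σ.
Subtracting: σ = (-5.2 − -21)/(0.6745 − (-0.6745)) = 11.713.
Then μ = -21 − (-0.6745)·11.713 = -13.100.

μ = -13.100, σ = 11.713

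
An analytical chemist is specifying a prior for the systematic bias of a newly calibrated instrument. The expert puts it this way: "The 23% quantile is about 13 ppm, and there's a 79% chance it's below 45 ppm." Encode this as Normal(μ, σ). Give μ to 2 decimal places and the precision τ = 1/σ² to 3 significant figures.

For Normal(μ,σ), the p-quantile is μ + z_p·σ. Here z_{0.23} = -0.7388, z_{0.79} = 0.8064.
So 13 = μ − 0.7388σ and 45 = μ + 0.8064σ.
Subtracting: σ = (45 − 13)/(0.8064 − (-0.7388)) = 20.71.
Then μ = 13 − (-0.7388)·20.71 = 28.30.
Precision τ = 1/σ² = 1/20.71² = 0.00233.

μ = 28.30, τ = 0.00233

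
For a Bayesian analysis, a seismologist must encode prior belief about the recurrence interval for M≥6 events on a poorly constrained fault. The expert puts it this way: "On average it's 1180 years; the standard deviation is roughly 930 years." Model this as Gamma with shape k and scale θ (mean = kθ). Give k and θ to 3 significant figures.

k ≈ 1.61, θ ≈ 733

For Gamma(k, scale θ): mean = kθ, variance = kθ², so CV = 1/√k.
CV = SD/mean = 930/1180 = 0.7881, hence k = 1/CV² = 1.61.
Then θ = mean/k = 1180/1.61 = 733.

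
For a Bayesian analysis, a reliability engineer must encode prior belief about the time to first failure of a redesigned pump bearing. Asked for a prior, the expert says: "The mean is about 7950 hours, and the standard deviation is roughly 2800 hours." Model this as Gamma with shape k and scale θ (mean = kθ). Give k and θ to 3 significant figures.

k ≈ 8.06, θ ≈ 986

For Gamma(k, scale θ): mean = kθ, variance = kθ², so CV = 1/√k.
CV = SD/mean = 2800/7950 = 0.3522, hence k = 1/CV² = 8.06.
Then θ = mean/k = 7950/8.06 = 986.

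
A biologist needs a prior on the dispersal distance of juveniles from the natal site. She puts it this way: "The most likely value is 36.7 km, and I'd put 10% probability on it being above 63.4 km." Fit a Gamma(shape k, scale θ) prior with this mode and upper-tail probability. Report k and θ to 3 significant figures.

k ≈ 7.35, θ ≈ 5.78

Gamma(k,θ) with k>1 has mode (k−1)θ, so θ = 36.7/(k−1).
Need P(X < 63.4) = 0.9 with θ tied to k this way. Start at k = 2, θ = 36.7: P(X<63.4) ≈ 0.515.
Too low — raise k to concentrate. Iterating converges to k ≈ 7.35.
Then θ = 36.7/(7.35−1) ≈ 5.78.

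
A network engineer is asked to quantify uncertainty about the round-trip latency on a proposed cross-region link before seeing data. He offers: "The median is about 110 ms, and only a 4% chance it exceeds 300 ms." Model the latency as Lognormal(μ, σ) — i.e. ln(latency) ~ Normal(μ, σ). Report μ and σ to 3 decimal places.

μ ≈ 4.700, σ ≈ 0.573

If T ~ Lognormal(μ,σ) then ln T ~ Normal(μ,σ), so the p-quantile of ln T is μ + z_p·σ.
ln(110) = 4.7 and ln(300) = 5.704; z_{0.5} = 0, z_{0.96} = 1.751.
σ = (5.704 − 4.7)/(1.751 − (0)) = 0.573.
μ = 4.7 − (0)·0.573 = 4.700.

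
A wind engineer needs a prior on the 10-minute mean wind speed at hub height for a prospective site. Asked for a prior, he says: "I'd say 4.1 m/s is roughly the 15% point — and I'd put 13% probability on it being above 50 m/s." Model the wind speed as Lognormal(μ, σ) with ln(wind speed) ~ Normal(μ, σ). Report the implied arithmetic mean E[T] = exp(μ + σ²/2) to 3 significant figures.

If T ~ Lognormal(μ,σ) then ln T ~ Normal(μ,σ), so the p-quantile of ln T is μ + z_p·σ.
ln(4.1) = 1.411 and ln(50) = 3.912; z_{0.15} = -1.036, z_{0.87} = 1.126.
σ = (3.912 − 1.411)/(1.126 − (-1.036)) = 1.156.
μ = 1.411 − (-1.036)·1.156 = 2.609.
E[T] = exp(μ + σ²/2) = exp(2.609 + 0.6686) = 26.5 m/s.

E[T] ≈ 26.5 m/s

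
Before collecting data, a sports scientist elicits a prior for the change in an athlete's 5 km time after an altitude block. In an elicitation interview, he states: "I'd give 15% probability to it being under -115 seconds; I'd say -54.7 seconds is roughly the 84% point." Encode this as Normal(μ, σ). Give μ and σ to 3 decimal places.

μ = -84.227, σ = 29.691

The p-quantile of Normal(μ,σ) is μ + z_p·σ, with z_{0.15} = -1.036 and z_{0.84} = 0.9945.
Eliminate σ: μ = (z₂·x₁ − z₁·x₂)/(z₂ − z₁) = (0.9945·-115 − (-1.036)·-54.7)/2.031 = -84.227.
Then σ = (x₂ − x₁)/(z₂ − z₁) = (-54.7 − -115)/2.031 = 29.691.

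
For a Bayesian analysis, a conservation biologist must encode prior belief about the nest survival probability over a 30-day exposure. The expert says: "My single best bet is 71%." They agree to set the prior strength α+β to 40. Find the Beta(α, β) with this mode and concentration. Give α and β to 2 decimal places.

α = 27.98, β = 12.02

For α,β > 1 the Beta mode is (α−1)/(α+β−2). With α+β = 40, the mode is (α−1)/38.
Set (α−1)/38 = 0.71 → α = 1 + 0.71·38 = 27.98.
β = 40 − α = 12.02.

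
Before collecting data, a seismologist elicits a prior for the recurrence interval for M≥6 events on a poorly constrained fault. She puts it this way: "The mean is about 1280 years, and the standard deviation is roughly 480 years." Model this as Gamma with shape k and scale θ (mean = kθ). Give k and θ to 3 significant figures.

k ≈ 7.11, θ ≈ 180

For Gamma(k, scale θ): mean = kθ, variance = kθ², so CV = 1/√k.
CV = SD/mean = 480/1280 = 0.375, hence k = 1/CV² = 7.11.
Then θ = mean/k = 1280/7.11 = 180.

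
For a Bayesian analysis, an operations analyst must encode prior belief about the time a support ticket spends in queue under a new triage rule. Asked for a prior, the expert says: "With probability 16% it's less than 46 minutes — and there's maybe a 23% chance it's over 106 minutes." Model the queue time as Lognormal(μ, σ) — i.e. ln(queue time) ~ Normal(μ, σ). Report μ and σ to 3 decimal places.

If T ~ Lognormal(μ,σ) then ln T ~ Normal(μ,σ), so the p-quantile of ln T is μ + z_p·σ.
ln(46) = 3.829 and ln(106) = 4.663; z_{0.16} = -0.9945, z_{0.77} = 0.7388.
σ = (4.663 − 3.829)/(0.7388 − (-0.9945)) = 0.482.
μ = 3.829 − (-0.9945)·0.482 = 4.308.

μ ≈ 4.308, σ ≈ 0.482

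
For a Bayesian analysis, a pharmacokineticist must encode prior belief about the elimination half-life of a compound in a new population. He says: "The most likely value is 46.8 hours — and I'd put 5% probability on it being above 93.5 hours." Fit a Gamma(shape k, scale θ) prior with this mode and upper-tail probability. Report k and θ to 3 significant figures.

k ≈ 6.79, θ ≈ 8.09

Gamma(k,θ) with k>1 has mode (k−1)θ, so θ = 46.8/(k−1).
Need P(X < 93.5) = 0.95 with θ tied to k this way. Start at k = 2, θ = 46.8: P(X<93.5) ≈ 0.593.
Too low — raise k to concentrate. Iterating converges to k ≈ 6.79.
Then θ = 46.8/(6.79−1) ≈ 8.09.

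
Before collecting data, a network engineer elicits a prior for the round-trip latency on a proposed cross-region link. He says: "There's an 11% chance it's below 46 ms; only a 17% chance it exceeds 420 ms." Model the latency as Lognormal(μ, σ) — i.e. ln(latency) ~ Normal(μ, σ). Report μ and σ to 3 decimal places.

μ ≈ 5.073, σ ≈ 1.014

If T ~ Lognormal(μ,σ) then ln T ~ Normal(μ,σ), so the p-quantile of ln T is μ + z_p·σ.
ln(46) = 3.829 and ln(420) = 6.04; z_{0.11} = -1.227, z_{0.83} = 0.9542.
σ = (6.04 − 3.829)/(0.9542 − (-1.227)) = 1.014.
μ = 3.829 − (-1.227)·1.014 = 5.073.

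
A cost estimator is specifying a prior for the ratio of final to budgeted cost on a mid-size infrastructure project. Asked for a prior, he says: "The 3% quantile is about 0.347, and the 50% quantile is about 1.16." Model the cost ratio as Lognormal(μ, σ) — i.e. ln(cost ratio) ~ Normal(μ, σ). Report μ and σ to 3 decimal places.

μ ≈ 0.148, σ ≈ 0.642

If T ~ Lognormal(μ,σ) then ln T ~ Normal(μ,σ), so the p-quantile of ln T is μ + z_p·σ.
ln(0.347) = -1.058 and ln(1.16) = 0.1484; z_{0.03} = -1.881, z_{0.5} = 0.
σ = (0.1484 − -1.058)/(0 − (-1.881)) = 0.642.
μ = -1.058 − (-1.881)·0.642 = 0.148.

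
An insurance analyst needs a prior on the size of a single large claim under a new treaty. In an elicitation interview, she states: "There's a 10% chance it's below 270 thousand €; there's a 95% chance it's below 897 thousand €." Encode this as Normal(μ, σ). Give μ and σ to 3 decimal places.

The p-quantile of Normal(μ,σ) is μ + z_p·σ, with z_{0.1} = -1.282 and z_{0.95} = 1.645.
Eliminate σ: μ = (z₂·x₁ − z₁·x₂)/(z₂ − z₁) = (1.645·270 − (-1.282)·897)/2.926 = 544.580.
Then σ = (x₂ − x₁)/(z₂ − z₁) = (897 − 270)/2.926 = 214.256.

μ = 544.580, σ = 214.256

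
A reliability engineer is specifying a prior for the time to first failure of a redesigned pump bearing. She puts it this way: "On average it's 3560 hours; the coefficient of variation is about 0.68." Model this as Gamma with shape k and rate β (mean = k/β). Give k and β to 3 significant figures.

k ≈ 2.16, β ≈ 0.000607

For Gamma(k, rate β): mean = k/β, variance = k/β², so CV = 1/√k.
CV = 0.68, hence k = 1/CV² = 2.16.
Then β = k/mean = 2.16/3560 = 0.000607.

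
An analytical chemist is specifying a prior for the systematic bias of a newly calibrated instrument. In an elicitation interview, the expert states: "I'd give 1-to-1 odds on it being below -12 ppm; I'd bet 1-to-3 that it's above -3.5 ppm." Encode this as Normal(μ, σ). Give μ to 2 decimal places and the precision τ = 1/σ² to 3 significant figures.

The p-quantile of Normal(μ,σ) is μ + z_p·σ, with z_{0.5} = 0 and z_{0.75} = 0.6745.
Eliminate σ: μ = (z₂·x₁ − z₁·x₂)/(z₂ − z₁) = (0.6745·-12 − (0)·-3.5)/0.6745 = -12.00.
Then σ = (x₂ − x₁)/(z₂ − z₁) = (-3.5 − -12)/0.6745 = 12.60.
Precision τ = 1/σ² = 1/12.6² = 0.0063.

μ = -12.00, τ = 0.0063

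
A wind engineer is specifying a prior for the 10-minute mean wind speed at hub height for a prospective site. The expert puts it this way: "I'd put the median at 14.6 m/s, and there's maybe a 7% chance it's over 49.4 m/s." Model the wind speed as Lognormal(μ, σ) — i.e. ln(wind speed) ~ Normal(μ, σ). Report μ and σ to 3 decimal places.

If T ~ Lognormal(μ,σ) then ln T ~ Normal(μ,σ), so the p-quantile of ln T is μ + z_p·σ.
ln(14.6) = 2.681 and ln(49.4) = 3.9; z_{0.5} = 0, z_{0.93} = 1.476.
σ = (3.9 − 2.681)/(1.476 − (0)) = 0.826.
μ = 2.681 − (0)·0.826 = 2.681.

μ ≈ 2.681, σ ≈ 0.826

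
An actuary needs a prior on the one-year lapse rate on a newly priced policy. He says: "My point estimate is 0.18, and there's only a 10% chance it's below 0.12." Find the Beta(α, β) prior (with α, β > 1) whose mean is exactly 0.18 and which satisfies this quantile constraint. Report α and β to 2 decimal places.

α ≈ 11.04, β ≈ 50.28

With mean 0.18 fixed, write α = 0.18s, β = 0.82s where s = α+β.
Need P(θ < 0.12) = 0.1 under Beta(0.18s, 0.82s). Normal approximation: (q−m)/√(m(1−m)/s) ≈ z_{0.1} = -1.28, so s ≈ 0.18·0.82·(-1.28)²/(0.12−0.18)² = 67.3.
At s = 67.3: P(θ<0.12) ≈ 0.088. Adjusting to match 0.1 gives s ≈ 61.31.
So α = 0.18·61.31 ≈ 11.04, β = 0.82·61.31 ≈ 50.28.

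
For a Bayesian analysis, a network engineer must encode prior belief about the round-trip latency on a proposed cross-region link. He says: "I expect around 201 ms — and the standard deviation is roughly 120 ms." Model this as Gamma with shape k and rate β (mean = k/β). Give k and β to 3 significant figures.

k ≈ 2.81, β ≈ 0.014

For Gamma(k, rate β): mean = k/β, variance = k/β², so CV = 1/√k.
CV = SD/mean = 120/201 = 0.597, hence k = 1/CV² = 2.81.
Then β = k/mean = 2.81/201 = 0.014.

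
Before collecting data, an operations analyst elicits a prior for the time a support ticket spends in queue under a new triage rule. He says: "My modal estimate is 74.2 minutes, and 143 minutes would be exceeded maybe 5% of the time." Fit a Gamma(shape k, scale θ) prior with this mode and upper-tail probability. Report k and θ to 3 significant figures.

Gamma(k,θ) with k>1 has mode (k−1)θ, so θ = 74.2/(k−1).
Need P(X < 143) = 0.95 with θ tied to k this way. Start at k = 2, θ = 74.2: P(X<143) ≈ 0.574.
Too low — raise k to concentrate. Iterating converges to k ≈ 7.45.
Then θ = 74.2/(7.45−1) ≈ 11.5.

k ≈ 7.45, θ ≈ 11.5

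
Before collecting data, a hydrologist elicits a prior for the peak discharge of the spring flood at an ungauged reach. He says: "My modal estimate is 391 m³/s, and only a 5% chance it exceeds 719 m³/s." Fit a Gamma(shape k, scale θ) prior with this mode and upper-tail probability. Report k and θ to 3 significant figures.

k ≈ 8.5, θ ≈ 52.1

Gamma(k,θ) with k>1 has mode (k−1)θ, so θ = 391/(k−1).
Need P(X < 719) = 0.95 with θ tied to k this way. Start at k = 2, θ = 391: P(X<719) ≈ 0.549.
Too low — raise k to concentrate. Iterating converges to k ≈ 8.5.
Then θ = 391/(8.5−1) ≈ 52.1.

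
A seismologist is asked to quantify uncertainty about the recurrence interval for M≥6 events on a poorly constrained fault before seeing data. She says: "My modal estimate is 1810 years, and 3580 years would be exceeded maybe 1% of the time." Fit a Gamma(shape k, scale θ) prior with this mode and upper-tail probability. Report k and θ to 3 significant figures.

Gamma(k,θ) with k>1 has mode (k−1)θ, so θ = 1810/(k−1).
Need P(X < 3580) = 0.99 with θ tied to k this way. Start at k = 2, θ = 1810: P(X<3580) ≈ 0.588.
Too low — raise k to concentrate. Iterating converges to k ≈ 11.6.
Then θ = 1810/(11.6−1) ≈ 171.

k ≈ 11.6, θ ≈ 171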